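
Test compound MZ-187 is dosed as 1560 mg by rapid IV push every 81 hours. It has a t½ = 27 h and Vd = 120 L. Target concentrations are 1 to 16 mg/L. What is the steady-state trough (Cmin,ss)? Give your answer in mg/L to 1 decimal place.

The dosing interval is 3 half-lives, so f = 2^(−3) = 0.125.
At steady state, R = 1/(1 − 0.125) = 8/7.
Single-dose peak C₀ = D/Vd = 1560/120 = 13 mg/L.
Steady-state peak Cmax,ss = C₀·R = 13 × 8/7 ≈ 14.857 mg/L.
Steady-state trough Cmin,ss = Cmax,ss·f ≈ 14.857 × 0.125 ≈ 1.857 mg/L.
Trough 1.9 mg/L vs MEC 1 mg/L: adequate.

1.9 mg/L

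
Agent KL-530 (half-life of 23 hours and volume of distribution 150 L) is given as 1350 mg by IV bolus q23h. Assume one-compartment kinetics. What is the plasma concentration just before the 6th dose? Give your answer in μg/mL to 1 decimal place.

f = (1/2)^(τ/t½) = (1/2)^(23/23) ≈ 0.5000.
C₀ = D/Vd = 1350/150 ≈ 9.000 μg/mL.
Before the 6th dose, 5 doses have been given. Superposition: Cmin = C₀·(f + f² + … + f^5).
≈ 9.000 × (0.5000 + 0.2500 + 0.1250 + 0.0625 + 0.0313) ≈ 9.000 × 0.9688 ≈ 8.719 μg/mL.

8.7 μg/mL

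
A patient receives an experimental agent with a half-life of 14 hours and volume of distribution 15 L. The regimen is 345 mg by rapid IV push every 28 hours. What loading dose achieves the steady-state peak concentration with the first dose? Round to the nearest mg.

460 mg

f = (1/2)^(28/14) ≈ 0.250000; accumulation ratio R = 1/(1−f) ≈ 1.33333.
Loading dose to hit Cmax,ss on first dose: D_load = D_maint·R ≈ 345 × 1.33333 ≈ 460.00 mg.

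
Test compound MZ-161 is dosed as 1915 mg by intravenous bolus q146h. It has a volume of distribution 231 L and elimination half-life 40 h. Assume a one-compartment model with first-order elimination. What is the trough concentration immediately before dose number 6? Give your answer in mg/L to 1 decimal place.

f = (1/2)^(τ/t½) = (1/2)^(146/40) ≈ 0.0797.
C₀ = D/Vd = 1915/231 ≈ 8.290 mg/L.
Before the 6th dose, 5 doses have been given. Superposition: Cmin = C₀·(f + f² + … + f^5).
≈ 8.290 × (0.0797 + 0.0064 + 0.0005 + 0.0000 + 0.0000) ≈ 8.290 × 0.0866 ≈ 0.718 mg/L.

0.7 mg/L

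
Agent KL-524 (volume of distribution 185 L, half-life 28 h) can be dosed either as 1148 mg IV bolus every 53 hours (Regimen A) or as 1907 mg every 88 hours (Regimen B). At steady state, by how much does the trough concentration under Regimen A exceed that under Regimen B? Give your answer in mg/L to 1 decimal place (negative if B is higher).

Regimen A: f = (1/2)^(53/28) ≈ 0.2693; Cmin,ss = (1148/185)·f/(1−f) ≈ 2.287 mg/L.
Regimen B: f = (1/2)^(88/28) ≈ 0.1132; Cmin,ss = (1907/185)·f/(1−f) ≈ 1.316 mg/L.
Difference ≈ 2.287 − 1.316 ≈ 0.971 mg/L.

1.0 mg/L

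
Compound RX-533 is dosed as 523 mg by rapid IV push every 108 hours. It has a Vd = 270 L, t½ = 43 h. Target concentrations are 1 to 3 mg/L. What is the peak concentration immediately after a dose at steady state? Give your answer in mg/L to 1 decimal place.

2.3 mg/L

k = ln2/t½ = ln2/43 ≈ 0.016120 h⁻¹; fraction remaining f = e^(−kτ) = e^(−0.016120×108) ≈ 0.1754.
At steady state, accumulation factor R = 1/(1 − e^(−kτ)) ≈ 1.2127.
Each bolus raises the concentration by D/Vd = 523/270 ≈ 1.937 mg/L.
Steady-state peak Cmax,ss = C₀·R ≈ 1.937 × 1.2127 ≈ 2.349 mg/L.
Peak 2.3 mg/L vs MTC 3 mg/L: below toxic threshold.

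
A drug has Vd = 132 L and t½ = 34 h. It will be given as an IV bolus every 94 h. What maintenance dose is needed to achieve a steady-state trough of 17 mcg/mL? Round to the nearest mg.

13006 mg

τ/t½ = 94/34 ≈ 2.7647, so f = (1/2)^(94/34) ≈ 0.147143.
Cmin,ss = (D/Vd)·f/(1−f), so D = Cmin,ss·Vd·(1−f)/f.
D = 17 × 132 × (1−f)/f ≈ 17 × 132 × 5.79611 ≈ 13006.47 mg.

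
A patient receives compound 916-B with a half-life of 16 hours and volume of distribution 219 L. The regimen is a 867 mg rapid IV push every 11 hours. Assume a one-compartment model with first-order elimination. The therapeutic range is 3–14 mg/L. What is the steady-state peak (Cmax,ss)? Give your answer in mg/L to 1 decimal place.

10.4 mg/L

k = ln2/t½ = ln2/16 ≈ 0.043322 h⁻¹; fraction remaining f = e^(−kτ) = e^(−0.043322×11) ≈ 0.6209.
At steady state, accumulation factor R = 1/(1 − e^(−kτ)) ≈ 2.6378.
Single-dose peak C₀ = D/Vd = 867/219 ≈ 3.959 mg/L.
Steady-state peak Cmax,ss = C₀·R ≈ 3.959 × 2.6378 ≈ 10.443 mg/L.
Peak 10.4 mg/L vs MTC 14 mg/L: below toxic threshold.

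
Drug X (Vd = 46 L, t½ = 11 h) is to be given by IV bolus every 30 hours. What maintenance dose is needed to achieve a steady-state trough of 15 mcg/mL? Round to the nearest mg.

τ/t½ = 30/11 ≈ 2.7273, so f = (1/2)^(30/11) ≈ 0.151011.
Cmin,ss = (D/Vd)·f/(1−f), so D = Cmin,ss·Vd·(1−f)/f.
D = 15 × 46 × (1−f)/f ≈ 15 × 46 × 5.62203 ≈ 3879.20 mg.

3879 mg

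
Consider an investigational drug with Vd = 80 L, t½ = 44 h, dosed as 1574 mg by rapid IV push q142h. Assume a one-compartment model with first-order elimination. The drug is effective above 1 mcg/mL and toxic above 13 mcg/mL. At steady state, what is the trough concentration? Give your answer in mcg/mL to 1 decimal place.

k = ln2/t½ = ln2/44 ≈ 0.015753 h⁻¹; fraction remaining f = e^(−kτ) = e^(−0.015753×142) ≈ 0.1068.
At steady state, accumulation factor R = 1/(1 − e^(−kτ)) ≈ 1.1196.
Single-dose peak C₀ = D/Vd = 1574/80 ≈ 19.675 mcg/mL.
Steady-state peak Cmax,ss = C₀·R ≈ 19.675 × 1.1196 ≈ 22.028 mcg/mL.
One interval later, Cmin,ss = Cmax,ss·e^(−kτ) ≈ 22.028 × 0.1068 ≈ 2.353 mcg/mL.
Trough 2.4 mcg/mL vs MEC 1 mcg/mL: adequate.

2.4 mcg/mL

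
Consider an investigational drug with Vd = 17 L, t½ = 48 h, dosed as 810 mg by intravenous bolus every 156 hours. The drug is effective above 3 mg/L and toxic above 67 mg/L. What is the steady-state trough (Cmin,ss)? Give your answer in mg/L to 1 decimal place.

5.6 mg/L

Over one 156-h interval, 156/48 ≈ 3.25 half-lives elapse, leaving f ≈ 0.1051 of each dose.
Single-dose peak C₀ = D/Vd = 810/17 ≈ 47.647 mg/L.
Steady-state trough Cmin,ss = C₀·f/(1−f) ≈ 47.647 × 0.1051/0.8949 ≈ 5.596 mg/L.
Trough 5.6 mg/L vs MEC 3 mg/L: adequate.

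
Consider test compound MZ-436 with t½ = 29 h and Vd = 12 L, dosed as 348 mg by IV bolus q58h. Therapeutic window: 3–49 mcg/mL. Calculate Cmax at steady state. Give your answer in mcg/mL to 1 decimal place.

38.7 mcg/mL

τ = 58 h = 2 half-lives, so f = (1/2)^2 = 0.25.
Accumulation ratio R = 1/(1 − f) = 1/0.75 = 4/3.
Single-dose peak C₀ = D/Vd = 348/12 = 29 mcg/mL.
Steady-state peak Cmax,ss = C₀·R = 29 × 4/3 ≈ 38.667 mcg/mL.
Peak 38.7 mcg/mL vs MTC 49 mcg/mL: below toxic threshold.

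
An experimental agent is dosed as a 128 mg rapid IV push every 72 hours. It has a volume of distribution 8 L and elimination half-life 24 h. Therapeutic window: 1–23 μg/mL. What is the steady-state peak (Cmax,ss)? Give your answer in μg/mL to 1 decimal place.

τ = 72 h = 3 half-lives, so f = (1/2)^3 = 0.125.
Accumulation ratio R = 1/(1 − f) = 1/0.875 = 8/7.
Single-dose peak C₀ = D/Vd = 128/8 = 16 μg/mL.
Steady-state peak Cmax,ss = C₀·R = 16 × 8/7 ≈ 18.286 μg/mL.
Peak 18.3 μg/mL vs MTC 23 μg/mL: below toxic threshold.

18.3 μg/mL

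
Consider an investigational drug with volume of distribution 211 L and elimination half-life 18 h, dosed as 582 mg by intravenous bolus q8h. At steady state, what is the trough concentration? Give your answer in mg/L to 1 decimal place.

7.6 mg/L

k = ln2/t½ = ln2/18 ≈ 0.038508 h⁻¹; fraction remaining f = e^(−kτ) = e^(−0.038508×8) ≈ 0.7349.
Each bolus raises the concentration by D/Vd = 582/211 ≈ 2.758 mg/L.
Steady-state trough Cmin,ss = C₀·f/(1−f) ≈ 2.758 × 0.7349/0.2651 ≈ 7.646 mg/L.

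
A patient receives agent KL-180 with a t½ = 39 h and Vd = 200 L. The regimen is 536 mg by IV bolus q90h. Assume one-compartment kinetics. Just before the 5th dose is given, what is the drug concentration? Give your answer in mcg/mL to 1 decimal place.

f = (1/2)^(τ/t½) = (1/2)^(90/39) ≈ 0.2020.
C₀ = D/Vd = 536/200 ≈ 2.680 mcg/mL.
Before the 5th dose, 4 doses have been given. Superposition: Cmin = C₀·(f + f² + … + f^4).
≈ 2.680 × (0.2020 + 0.0408 + 0.0082 + 0.0017) ≈ 2.680 × 0.2527 ≈ 0.677 mcg/mL.

0.7 mcg/mL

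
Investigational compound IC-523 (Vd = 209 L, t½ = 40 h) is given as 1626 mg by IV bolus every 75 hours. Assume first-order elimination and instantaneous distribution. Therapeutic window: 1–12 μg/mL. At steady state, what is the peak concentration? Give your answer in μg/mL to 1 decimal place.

10.7 μg/mL

τ/t½ = 75/40 ≈ 1.875, so fraction remaining f = (1/2)^(75/40) ≈ 0.2726.
At steady state, accumulation factor R = 1/(1 − e^(−kτ)) ≈ 1.3748.
Each bolus raises the concentration by D/Vd = 1626/209 ≈ 7.780 μg/mL.
Steady-state peak Cmax,ss = C₀·R ≈ 7.780 × 1.3748 ≈ 10.696 μg/mL.
Peak 10.7 μg/mL vs MTC 12 μg/mL: below toxic threshold.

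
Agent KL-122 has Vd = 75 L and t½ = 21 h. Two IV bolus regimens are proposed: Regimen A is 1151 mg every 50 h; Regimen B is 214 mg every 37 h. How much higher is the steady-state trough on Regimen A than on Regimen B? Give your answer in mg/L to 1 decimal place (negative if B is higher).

Regimen A: f = (1/2)^(50/21) ≈ 0.1920; Cmin,ss = (1151/75)·f/(1−f) ≈ 3.647 mg/L.
Regimen B: f = (1/2)^(37/21) ≈ 0.2949; Cmin,ss = (214/75)·f/(1−f) ≈ 1.193 mg/L.
Difference ≈ 3.647 − 1.193 ≈ 2.454 mg/L.

2.5 mg/L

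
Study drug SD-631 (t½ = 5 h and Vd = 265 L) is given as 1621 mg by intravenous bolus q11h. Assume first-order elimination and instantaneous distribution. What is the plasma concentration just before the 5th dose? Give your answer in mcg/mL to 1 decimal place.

f = (1/2)^(τ/t½) = (1/2)^(11/5) ≈ 0.2176.
C₀ = D/Vd = 1621/265 ≈ 6.117 mcg/mL.
Before the 5th dose, 4 doses have been given. Superposition: Cmin = C₀·(f + f² + … + f^4).
≈ 6.117 × (0.2176 + 0.0473 + 0.0103 + 0.0022) ≈ 6.117 × 0.2774 ≈ 1.697 mcg/mL.

1.7 mcg/mL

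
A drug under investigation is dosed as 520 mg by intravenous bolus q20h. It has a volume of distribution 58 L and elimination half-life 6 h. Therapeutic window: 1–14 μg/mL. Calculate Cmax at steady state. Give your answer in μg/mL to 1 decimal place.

10.0 μg/mL

τ/t½ = 20/6 ≈ 3.3333, so fraction remaining f = (1/2)^(20/6) ≈ 0.0992.
At steady state, accumulation factor R = 1/(1 − e^(−kτ)) ≈ 1.1101.
Each bolus raises the concentration by D/Vd = 520/58 ≈ 8.966 μg/mL.
Cmax,ss = C₀/(1 − f) ≈ 8.966/0.9008 ≈ 9.953 μg/mL.
Peak 10.0 μg/mL vs MTC 14 μg/mL: below toxic threshold.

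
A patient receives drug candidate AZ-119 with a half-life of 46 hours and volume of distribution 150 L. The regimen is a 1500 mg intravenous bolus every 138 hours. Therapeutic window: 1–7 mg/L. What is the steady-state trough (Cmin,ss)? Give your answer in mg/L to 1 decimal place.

1.4 mg/L

τ = 138 h = 3 half-lives, so f = (1/2)^3 = 0.125.
At steady state, R = 1/(1 − 0.125) = 8/7.
Single-dose peak C₀ = D/Vd = 1500/150 = 10 mg/L.
Steady-state peak Cmax,ss = C₀·R = 10 × 8/7 ≈ 11.429 mg/L.
Steady-state trough Cmin,ss = Cmax,ss·f ≈ 11.429 × 0.125 ≈ 1.429 mg/L.
Trough 1.4 mg/L vs MEC 1 mg/L: adequate.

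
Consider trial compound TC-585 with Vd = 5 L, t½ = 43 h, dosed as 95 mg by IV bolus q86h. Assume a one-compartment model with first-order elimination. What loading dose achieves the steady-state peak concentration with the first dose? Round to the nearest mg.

127 mg

f = (1/2)^(86/43) ≈ 0.250000; accumulation ratio R = 1/(1−f) ≈ 1.33333.
Loading dose to hit Cmax,ss on first dose: D_load = D_maint·R ≈ 95 × 1.33333 ≈ 126.67 mg.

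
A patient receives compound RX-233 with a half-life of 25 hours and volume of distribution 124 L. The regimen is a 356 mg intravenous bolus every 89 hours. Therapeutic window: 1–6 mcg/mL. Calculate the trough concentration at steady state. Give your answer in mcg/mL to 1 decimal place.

Over one 89-h interval, 89/25 ≈ 3.56 half-lives elapse, leaving f ≈ 0.0848 of each dose.
Each bolus raises the concentration by D/Vd = 356/124 ≈ 2.871 mcg/mL.
Steady-state trough Cmin,ss = C₀·f/(1−f) ≈ 2.871 × 0.0848/0.9152 ≈ 0.266 mcg/mL.
Trough 0.3 mcg/mL vs MEC 1 mcg/mL: subtherapeutic.

0.3 mcg/mL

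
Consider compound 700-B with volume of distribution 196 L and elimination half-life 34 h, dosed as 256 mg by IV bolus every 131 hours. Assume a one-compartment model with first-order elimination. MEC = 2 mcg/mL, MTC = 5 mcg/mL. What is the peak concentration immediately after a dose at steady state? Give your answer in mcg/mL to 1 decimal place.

k = ln2/t½ = ln2/34 ≈ 0.020387 h⁻¹; fraction remaining f = e^(−kτ) = e^(−0.020387×131) ≈ 0.0692.
At steady state, accumulation factor R = 1/(1 − e^(−kτ)) ≈ 1.0743.
Each bolus raises the concentration by D/Vd = 256/196 ≈ 1.306 mcg/mL.
Cmax,ss = C₀/(1 − f) ≈ 1.306/0.9308 ≈ 1.403 mcg/mL.
Peak 1.4 mcg/mL vs MTC 5 mcg/mL: below toxic threshold.

1.4 mcg/mL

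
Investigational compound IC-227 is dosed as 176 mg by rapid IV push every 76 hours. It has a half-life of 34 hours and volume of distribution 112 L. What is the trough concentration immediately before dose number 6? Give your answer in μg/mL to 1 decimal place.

f = (1/2)^(τ/t½) = (1/2)^(76/34) ≈ 0.2124.
C₀ = D/Vd = 176/112 ≈ 1.571 μg/mL.
Before the 6th dose, 5 doses have been given. Superposition: Cmin = C₀·(f + f² + … + f^5).
≈ 1.571 × (0.2124 + 0.0451 + 0.0096 + 0.0020 + 0.0004) ≈ 1.571 × 0.2695 ≈ 0.423 μg/mL.

0.4 μg/mL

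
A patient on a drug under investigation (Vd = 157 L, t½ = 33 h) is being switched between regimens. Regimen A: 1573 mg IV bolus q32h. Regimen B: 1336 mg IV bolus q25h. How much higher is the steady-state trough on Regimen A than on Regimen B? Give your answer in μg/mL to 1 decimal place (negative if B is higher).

Regimen A: f = (1/2)^(32/33) ≈ 0.5106; Cmin,ss = (1573/157)·f/(1−f) ≈ 10.453 μg/mL.
Regimen B: f = (1/2)^(25/33) ≈ 0.5915; Cmin,ss = (1336/157)·f/(1−f) ≈ 12.322 μg/mL.
Difference ≈ 10.453 − 12.322 ≈ -1.869 μg/mL.

-1.9 μg/mL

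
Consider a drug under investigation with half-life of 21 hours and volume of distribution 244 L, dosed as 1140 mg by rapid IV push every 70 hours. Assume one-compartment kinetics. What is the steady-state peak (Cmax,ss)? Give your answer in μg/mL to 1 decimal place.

k = ln2/t½ = ln2/21 ≈ 0.033007 h⁻¹; fraction remaining f = e^(−kτ) = e^(−0.033007×70) ≈ 0.0992.
At steady state, accumulation factor R = 1/(1 − e^(−kτ)) ≈ 1.1101.
Each bolus raises the concentration by D/Vd = 1140/244 ≈ 4.672 μg/mL.
Steady-state peak Cmax,ss = C₀·R ≈ 4.672 × 1.1101 ≈ 5.186 μg/mL.

5.2 μg/mL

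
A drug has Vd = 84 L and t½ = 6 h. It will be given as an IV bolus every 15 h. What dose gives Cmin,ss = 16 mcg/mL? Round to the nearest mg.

τ/t½ = 15/6 ≈ 2.5, so f = (1/2)^(15/6) ≈ 0.176777.
Cmin,ss = (D/Vd)·f/(1−f), so D = Cmin,ss·Vd·(1−f)/f.
D = 16 × 84 × (1−f)/f ≈ 16 × 84 × 4.65684 ≈ 6258.79 mg.

6259 mg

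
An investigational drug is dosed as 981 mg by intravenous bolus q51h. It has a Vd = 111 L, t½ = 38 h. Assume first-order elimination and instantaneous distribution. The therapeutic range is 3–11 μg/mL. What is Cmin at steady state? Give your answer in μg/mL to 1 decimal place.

k = ln2/t½ = ln2/38 ≈ 0.018241 h⁻¹; fraction remaining f = e^(−kτ) = e^(−0.018241×51) ≈ 0.3944.
At steady state, accumulation factor R = 1/(1 − e^(−kτ)) ≈ 1.6513.
Single-dose peak C₀ = D/Vd = 981/111 ≈ 8.838 μg/mL.
Cmax,ss = C₀/(1 − f) ≈ 8.838/0.6056 ≈ 14.594 μg/mL.
Steady-state trough Cmin,ss = Cmax,ss·f ≈ 14.594 × 0.3944 ≈ 5.756 μg/mL.
Trough 5.8 μg/mL vs MEC 3 μg/mL: adequate.

5.8 μg/mL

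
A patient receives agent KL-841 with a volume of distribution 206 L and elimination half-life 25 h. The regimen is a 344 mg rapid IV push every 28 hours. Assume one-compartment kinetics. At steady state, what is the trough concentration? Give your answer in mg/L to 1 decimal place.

1.4 mg/L

τ/t½ = 28/25 ≈ 1.12, so fraction remaining f = (1/2)^(28/25) ≈ 0.4601.
At steady state, accumulation factor R = 1/(1 − e^(−kτ)) ≈ 1.8522.
Each bolus raises the concentration by D/Vd = 344/206 ≈ 1.670 mg/L.
Steady-state peak Cmax,ss = C₀·R ≈ 1.670 × 1.8522 ≈ 3.093 mg/L.
Steady-state trough Cmin,ss = Cmax,ss·f ≈ 3.093 × 0.4601 ≈ 1.423 mg/L.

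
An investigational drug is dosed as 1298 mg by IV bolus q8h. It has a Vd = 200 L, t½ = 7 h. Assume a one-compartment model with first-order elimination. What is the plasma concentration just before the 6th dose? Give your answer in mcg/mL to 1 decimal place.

f = (1/2)^(τ/t½) = (1/2)^(8/7) ≈ 0.4529.
C₀ = D/Vd = 1298/200 ≈ 6.490 mcg/mL.
Before the 6th dose, 5 doses have been given. Superposition: Cmin = C₀·(f + f² + … + f^5).
≈ 6.490 × (0.4529 + 0.2051 + 0.0929 + 0.0421 + 0.0191) ≈ 6.490 × 0.8121 ≈ 5.271 mcg/mL.

5.3 mcg/mL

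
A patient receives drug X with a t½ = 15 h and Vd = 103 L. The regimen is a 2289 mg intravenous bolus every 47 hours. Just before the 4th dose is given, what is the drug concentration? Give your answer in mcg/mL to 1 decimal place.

2.9 mcg/mL

f = (1/2)^(τ/t½) = (1/2)^(47/15) ≈ 0.1140.
C₀ = D/Vd = 2289/103 ≈ 22.223 mcg/mL.
Before the 4th dose, 3 doses have been given. Superposition: Cmin = C₀·(f + f² + … + f^3).
≈ 22.223 × (0.1140 + 0.0130 + 0.0015) ≈ 22.223 × 0.1285 ≈ 2.856 mcg/mL.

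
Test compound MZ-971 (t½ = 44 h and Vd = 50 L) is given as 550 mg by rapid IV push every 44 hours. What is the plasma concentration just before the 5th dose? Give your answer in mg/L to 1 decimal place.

f = (1/2)^(τ/t½) = (1/2)^(44/44) ≈ 0.5000.
C₀ = D/Vd = 550/50 ≈ 11.000 mg/L.
Before the 5th dose, 4 doses have been given. Superposition: Cmin = C₀·(f + f² + … + f^4).
≈ 11.000 × (0.5000 + 0.2500 + 0.1250 + 0.0625) ≈ 11.000 × 0.9375 ≈ 10.312 mg/L.

10.3 mg/L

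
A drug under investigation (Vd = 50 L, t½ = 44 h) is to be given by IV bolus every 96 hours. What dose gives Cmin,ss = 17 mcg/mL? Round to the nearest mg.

τ/t½ = 96/44 ≈ 2.1818, so f = (1/2)^(96/44) ≈ 0.220398.
Cmin,ss = (D/Vd)·f/(1−f), so D = Cmin,ss·Vd·(1−f)/f.
D = 17 × 50 × (1−f)/f ≈ 17 × 50 × 3.53725 ≈ 3006.66 mg.

3007 mg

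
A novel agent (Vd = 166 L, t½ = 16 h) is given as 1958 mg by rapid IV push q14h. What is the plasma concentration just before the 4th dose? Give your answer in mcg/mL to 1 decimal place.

11.9 mcg/mL

f = (1/2)^(τ/t½) = (1/2)^(14/16) ≈ 0.5453.
C₀ = D/Vd = 1958/166 ≈ 11.795 mcg/mL.
Before the 4th dose, 3 doses have been given. Superposition: Cmin = C₀·(f + f² + … + f^3).
≈ 11.795 × (0.5453 + 0.2974 + 0.1621) ≈ 11.795 × 1.0048 ≈ 11.852 mcg/mL.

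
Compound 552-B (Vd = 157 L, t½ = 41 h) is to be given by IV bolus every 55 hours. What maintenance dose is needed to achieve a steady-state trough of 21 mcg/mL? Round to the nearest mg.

5058 mg

τ/t½ = 55/41 ≈ 1.3415, so f = (1/2)^(55/41) ≈ 0.394620.
Cmin,ss = (D/Vd)·f/(1−f), so D = Cmin,ss·Vd·(1−f)/f.
D = 21 × 157 × (1−f)/f ≈ 21 × 157 × 1.53408 ≈ 5057.86 mg.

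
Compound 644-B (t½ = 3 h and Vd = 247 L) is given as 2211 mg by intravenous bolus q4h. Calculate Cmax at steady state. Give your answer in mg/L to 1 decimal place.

Over one 4-h interval, 4/3 ≈ 1.3333 half-lives elapse, leaving f ≈ 0.3969 of each dose.
Accumulation ratio R = 1/(1 − f) ≈ 1/0.6031 ≈ 1.6581.
Each bolus raises the concentration by D/Vd = 2211/247 ≈ 8.951 mg/L.
Cmax,ss = C₀/(1 − f) ≈ 8.951/0.6031 ≈ 14.842 mg/L.

14.8 mg/L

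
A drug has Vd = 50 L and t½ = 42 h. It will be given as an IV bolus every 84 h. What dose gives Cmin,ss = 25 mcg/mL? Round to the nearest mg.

3750 mg

τ/t½ = 84/42 ≈ 2, so f = (1/2)^(84/42) ≈ 0.250000.
Cmin,ss = (D/Vd)·f/(1−f), so D = Cmin,ss·Vd·(1−f)/f.
D = 25 × 50 × (1−f)/f ≈ 25 × 50 × 3.00000 ≈ 3750.00 mg.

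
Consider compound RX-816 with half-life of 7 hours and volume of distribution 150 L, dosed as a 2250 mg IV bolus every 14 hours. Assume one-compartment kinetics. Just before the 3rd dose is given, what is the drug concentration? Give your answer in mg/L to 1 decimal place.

f = (1/2)^(τ/t½) = (1/2)^(14/7) ≈ 0.2500.
C₀ = D/Vd = 2250/150 ≈ 15.000 mg/L.
Before the 3rd dose, 2 doses have been given. Superposition: Cmin = C₀·(f + f²).
≈ 15.000 × (0.2500 + 0.0625) ≈ 15.000 × 0.3125 ≈ 4.688 mg/L.

4.7 mg/L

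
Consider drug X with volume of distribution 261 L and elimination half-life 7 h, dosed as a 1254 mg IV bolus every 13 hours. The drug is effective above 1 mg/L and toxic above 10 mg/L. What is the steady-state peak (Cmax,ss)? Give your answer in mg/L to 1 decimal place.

τ/t½ = 13/7 ≈ 1.8571, so fraction remaining f = (1/2)^(13/7) ≈ 0.2760.
At steady state, accumulation factor R = 1/(1 − e^(−kτ)) ≈ 1.3812.
Single-dose peak C₀ = D/Vd = 1254/261 ≈ 4.805 mg/L.
Steady-state peak Cmax,ss = C₀·R ≈ 4.805 × 1.3812 ≈ 6.637 mg/L.
Peak 6.6 mg/L vs MTC 10 mg/L: below toxic threshold.

6.6 mg/L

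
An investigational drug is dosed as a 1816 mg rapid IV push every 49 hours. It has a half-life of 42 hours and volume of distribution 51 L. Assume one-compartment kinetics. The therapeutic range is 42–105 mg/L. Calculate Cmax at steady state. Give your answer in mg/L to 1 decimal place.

τ/t½ = 49/42 ≈ 1.1667, so fraction remaining f = (1/2)^(49/42) ≈ 0.4454.
Accumulation ratio R = 1/(1 − f) ≈ 1/0.5546 ≈ 1.8031.
Each bolus raises the concentration by D/Vd = 1816/51 ≈ 35.608 mg/L.
Steady-state peak Cmax,ss = C₀·R ≈ 35.608 × 1.8031 ≈ 64.205 mg/L.
Peak 64.2 mg/L vs MTC 105 mg/L: below toxic threshold.

64.2 mg/L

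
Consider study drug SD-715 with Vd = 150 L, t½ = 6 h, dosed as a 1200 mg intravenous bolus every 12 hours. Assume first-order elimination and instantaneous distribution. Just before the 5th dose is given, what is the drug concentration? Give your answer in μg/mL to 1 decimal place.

2.7 μg/mL

f = (1/2)^(τ/t½) = (1/2)^(12/6) ≈ 0.2500.
C₀ = D/Vd = 1200/150 ≈ 8.000 μg/mL.
Before the 5th dose, 4 doses have been given. Superposition: Cmin = C₀·(f + f² + … + f^4).
≈ 8.000 × (0.2500 + 0.0625 + 0.0156 + 0.0039) ≈ 8.000 × 0.3320 ≈ 2.656 μg/mL.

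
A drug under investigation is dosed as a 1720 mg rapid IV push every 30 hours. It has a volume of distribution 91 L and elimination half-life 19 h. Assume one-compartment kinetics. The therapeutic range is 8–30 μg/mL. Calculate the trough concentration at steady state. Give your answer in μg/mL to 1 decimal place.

τ/t½ = 30/19 ≈ 1.5789, so fraction remaining f = (1/2)^(30/19) ≈ 0.3347.
At steady state, accumulation factor R = 1/(1 − e^(−kτ)) ≈ 1.5031.
Each bolus raises the concentration by D/Vd = 1720/91 ≈ 18.901 μg/mL.
Cmax,ss = C₀/(1 − f) ≈ 18.901/0.6653 ≈ 28.410 μg/mL.
Steady-state trough Cmin,ss = Cmax,ss·f ≈ 28.410 × 0.3347 ≈ 9.509 μg/mL.
Trough 9.5 μg/mL vs MEC 8 μg/mL: adequate.

9.5 μg/mL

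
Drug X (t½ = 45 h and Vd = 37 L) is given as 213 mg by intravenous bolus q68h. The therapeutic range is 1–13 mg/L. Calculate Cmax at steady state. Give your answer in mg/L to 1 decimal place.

Over one 68-h interval, 68/45 ≈ 1.5111 half-lives elapse, leaving f ≈ 0.3508 of each dose.
At steady state, accumulation factor R = 1/(1 − e^(−kτ)) ≈ 1.5404.
Each bolus raises the concentration by D/Vd = 213/37 ≈ 5.757 mg/L.
Cmax,ss = C₀/(1 − f) ≈ 5.757/0.6492 ≈ 8.868 mg/L.
Peak 8.9 mg/L vs MTC 13 mg/L: below toxic threshold.

8.9 mg/L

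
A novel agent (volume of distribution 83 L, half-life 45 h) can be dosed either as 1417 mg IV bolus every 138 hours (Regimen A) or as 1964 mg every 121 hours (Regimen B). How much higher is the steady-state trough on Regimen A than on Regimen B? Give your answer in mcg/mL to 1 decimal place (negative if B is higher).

Regimen A: f = (1/2)^(138/45) ≈ 0.1194; Cmin,ss = (1417/83)·f/(1−f) ≈ 2.315 mcg/mL.
Regimen B: f = (1/2)^(121/45) ≈ 0.1551; Cmin,ss = (1964/83)·f/(1−f) ≈ 4.344 mcg/mL.
Difference ≈ 2.315 − 4.344 ≈ -2.029 mcg/mL.

-2.0 mcg/mL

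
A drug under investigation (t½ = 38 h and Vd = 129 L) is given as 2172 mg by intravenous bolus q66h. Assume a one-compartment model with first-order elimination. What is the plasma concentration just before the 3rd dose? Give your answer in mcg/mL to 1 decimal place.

6.6 mcg/mL

f = (1/2)^(τ/t½) = (1/2)^(66/38) ≈ 0.3000.
C₀ = D/Vd = 2172/129 ≈ 16.837 mcg/mL.
Before the 3rd dose, 2 doses have been given. Superposition: Cmin = C₀·(f + f²).
≈ 16.837 × (0.3000 + 0.0900) ≈ 16.837 × 0.3900 ≈ 6.566 mcg/mL.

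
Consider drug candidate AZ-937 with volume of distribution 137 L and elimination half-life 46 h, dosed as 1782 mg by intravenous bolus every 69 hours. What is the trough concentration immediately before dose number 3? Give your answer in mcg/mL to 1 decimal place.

6.2 mcg/mL

f = (1/2)^(τ/t½) = (1/2)^(69/46) ≈ 0.3536.
C₀ = D/Vd = 1782/137 ≈ 13.007 mcg/mL.
Before the 3rd dose, 2 doses have been given. Superposition: Cmin = C₀·(f + f²).
≈ 13.007 × (0.3536 + 0.1250) ≈ 13.007 × 0.4786 ≈ 6.225 mcg/mL.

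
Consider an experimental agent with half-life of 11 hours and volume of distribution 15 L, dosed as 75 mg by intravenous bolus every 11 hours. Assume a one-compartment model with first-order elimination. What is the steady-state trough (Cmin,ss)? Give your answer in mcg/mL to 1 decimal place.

5.0 mcg/mL

The dosing interval is 1 half-life, so f = 2^(−1) = 0.5.
At steady state, R = 1/(1 − 0.5) = 2/1.
Single-dose peak C₀ = D/Vd = 75/15 = 5 mcg/mL.
Steady-state peak Cmax,ss = C₀·R = 5 × 2/1 ≈ 10.000 mcg/mL.
Steady-state trough Cmin,ss = Cmax,ss·f ≈ 10.000 × 0.5 ≈ 5.000 mcg/mL.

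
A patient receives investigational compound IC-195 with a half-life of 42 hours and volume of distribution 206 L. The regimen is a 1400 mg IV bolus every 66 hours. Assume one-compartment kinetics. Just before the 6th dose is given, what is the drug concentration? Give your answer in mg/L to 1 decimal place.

3.4 mg/L

f = (1/2)^(τ/t½) = (1/2)^(66/42) ≈ 0.3365.
C₀ = D/Vd = 1400/206 ≈ 6.796 mg/L.
Before the 6th dose, 5 doses have been given. Superposition: Cmin = C₀·(f + f² + … + f^5).
≈ 6.796 × (0.3365 + 0.1132 + 0.0381 + 0.0128 + 0.0043) ≈ 6.796 × 0.5049 ≈ 3.431 mg/L.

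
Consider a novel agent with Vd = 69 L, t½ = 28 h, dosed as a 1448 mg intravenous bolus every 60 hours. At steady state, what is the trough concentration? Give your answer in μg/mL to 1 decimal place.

6.1 μg/mL

τ/t½ = 60/28 ≈ 2.1429, so fraction remaining f = (1/2)^(60/28) ≈ 0.2264.
At steady state, accumulation factor R = 1/(1 − e^(−kτ)) ≈ 1.2927.
Each bolus raises the concentration by D/Vd = 1448/69 ≈ 20.986 μg/mL.
Cmax,ss = C₀/(1 − f) ≈ 20.986/0.7736 ≈ 27.128 μg/mL.
One interval later, Cmin,ss = Cmax,ss·e^(−kτ) ≈ 27.128 × 0.2264 ≈ 6.142 μg/mL.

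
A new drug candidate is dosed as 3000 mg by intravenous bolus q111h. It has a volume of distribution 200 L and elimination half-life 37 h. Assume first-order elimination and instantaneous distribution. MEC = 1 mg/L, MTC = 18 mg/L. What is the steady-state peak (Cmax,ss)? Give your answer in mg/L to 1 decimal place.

17.1 mg/L

τ = 111 h = 3 half-lives, so f = (1/2)^3 = 0.125.
Accumulation ratio R = 1/(1 − f) = 1/0.875 = 8/7.
Single-dose peak C₀ = D/Vd = 3000/200 = 15 mg/L.
Steady-state peak Cmax,ss = C₀·R = 15 × 8/7 ≈ 17.143 mg/L.
Peak 17.1 mg/L vs MTC 18 mg/L: below toxic threshold.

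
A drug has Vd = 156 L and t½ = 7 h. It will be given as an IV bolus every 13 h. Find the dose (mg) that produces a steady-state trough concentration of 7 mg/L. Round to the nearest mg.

τ/t½ = 13/7 ≈ 1.8571, so f = (1/2)^(13/7) ≈ 0.276022.
Cmin,ss = (D/Vd)·f/(1−f), so D = Cmin,ss·Vd·(1−f)/f.
D = 7 × 156 × (1−f)/f ≈ 7 × 156 × 2.62290 ≈ 2864.21 mg.

2864 mg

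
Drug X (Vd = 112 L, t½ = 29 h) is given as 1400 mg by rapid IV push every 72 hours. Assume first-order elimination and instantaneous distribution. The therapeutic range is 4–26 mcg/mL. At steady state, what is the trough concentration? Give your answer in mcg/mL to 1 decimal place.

2.7 mcg/mL

Over one 72-h interval, 72/29 ≈ 2.4828 half-lives elapse, leaving f ≈ 0.1789 of each dose.
At steady state, accumulation factor R = 1/(1 − e^(−kτ)) ≈ 1.2179.
Single-dose peak C₀ = D/Vd = 1400/112 ≈ 12.500 mcg/mL.
Cmax,ss = C₀/(1 − f) ≈ 12.500/0.8211 ≈ 15.223 mcg/mL.
One interval later, Cmin,ss = Cmax,ss·e^(−kτ) ≈ 15.223 × 0.1789 ≈ 2.723 mcg/mL.
Trough 2.7 mcg/mL vs MEC 4 mcg/mL: subtherapeutic.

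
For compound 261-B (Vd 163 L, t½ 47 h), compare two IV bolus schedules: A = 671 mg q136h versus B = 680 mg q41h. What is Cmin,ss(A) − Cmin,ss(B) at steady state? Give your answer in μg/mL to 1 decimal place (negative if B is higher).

-4.4 μg/mL

Regimen A: f = (1/2)^(136/47) ≈ 0.1346; Cmin,ss = (671/163)·f/(1−f) ≈ 0.640 μg/mL.
Regimen B: f = (1/2)^(41/47) ≈ 0.5463; Cmin,ss = (680/163)·f/(1−f) ≈ 5.023 μg/mL.
Difference ≈ 0.640 − 5.023 ≈ -4.383 μg/mL.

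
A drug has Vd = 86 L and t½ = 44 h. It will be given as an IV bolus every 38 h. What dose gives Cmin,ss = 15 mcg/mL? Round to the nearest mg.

1057 mg

τ/t½ = 38/44 ≈ 0.86364, so f = (1/2)^(38/44) ≈ 0.549566.
Cmin,ss = (D/Vd)·f/(1−f), so D = Cmin,ss·Vd·(1−f)/f.
D = 15 × 86 × (1−f)/f ≈ 15 × 86 × 0.81962 ≈ 1057.31 mg.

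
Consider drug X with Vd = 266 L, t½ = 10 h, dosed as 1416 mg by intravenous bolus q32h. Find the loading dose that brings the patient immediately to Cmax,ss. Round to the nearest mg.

f = (1/2)^(32/10) ≈ 0.108819; accumulation ratio R = 1/(1−f) ≈ 1.12211.
Loading dose to hit Cmax,ss on first dose: D_load = D_maint·R ≈ 1416 × 1.12211 ≈ 1588.91 mg.

1589 mg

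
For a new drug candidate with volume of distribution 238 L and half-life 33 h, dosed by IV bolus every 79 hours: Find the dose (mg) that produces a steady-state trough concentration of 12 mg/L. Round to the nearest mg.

12155 mg

τ/t½ = 79/33 ≈ 2.3939, so f = (1/2)^(79/33) ≈ 0.190262.
Cmin,ss = (D/Vd)·f/(1−f), so D = Cmin,ss·Vd·(1−f)/f.
D = 12 × 238 × (1−f)/f ≈ 12 × 238 × 4.25591 ≈ 12154.88 mg.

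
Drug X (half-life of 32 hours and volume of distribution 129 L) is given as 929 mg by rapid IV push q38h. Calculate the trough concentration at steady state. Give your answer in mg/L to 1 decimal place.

Over one 38-h interval, 38/32 ≈ 1.1875 half-lives elapse, leaving f ≈ 0.4391 of each dose.
Each bolus raises the concentration by D/Vd = 929/129 ≈ 7.202 mg/L.
Steady-state trough Cmin,ss = C₀·f/(1−f) ≈ 7.202 × 0.4391/0.5609 ≈ 5.638 mg/L.

5.6 mg/L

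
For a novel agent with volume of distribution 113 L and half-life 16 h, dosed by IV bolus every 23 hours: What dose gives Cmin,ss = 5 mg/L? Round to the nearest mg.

965 mg

τ/t½ = 23/16 ≈ 1.4375, so f = (1/2)^(23/16) ≈ 0.369207.
Cmin,ss = (D/Vd)·f/(1−f), so D = Cmin,ss·Vd·(1−f)/f.
D = 5 × 113 × (1−f)/f ≈ 5 × 113 × 1.70851 ≈ 965.31 mg.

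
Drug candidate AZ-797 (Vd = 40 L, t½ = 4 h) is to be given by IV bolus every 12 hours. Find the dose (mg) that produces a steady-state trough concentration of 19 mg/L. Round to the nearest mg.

5320 mg

τ/t½ = 12/4 ≈ 3, so f = (1/2)^(12/4) ≈ 0.125000.
Cmin,ss = (D/Vd)·f/(1−f), so D = Cmin,ss·Vd·(1−f)/f.
D = 19 × 40 × (1−f)/f ≈ 19 × 40 × 7.00000 ≈ 5320.00 mg.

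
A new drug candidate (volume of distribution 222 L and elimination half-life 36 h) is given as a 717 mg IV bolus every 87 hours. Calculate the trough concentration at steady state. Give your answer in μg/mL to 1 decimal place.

k = ln2/t½ = ln2/36 ≈ 0.019254 h⁻¹; fraction remaining f = e^(−kτ) = e^(−0.019254×87) ≈ 0.1873.
Accumulation ratio R = 1/(1 − f) ≈ 1/0.8127 ≈ 1.2305.
Single-dose peak C₀ = D/Vd = 717/222 ≈ 3.230 μg/mL.
Steady-state peak Cmax,ss = C₀·R ≈ 3.230 × 1.2305 ≈ 3.975 μg/mL.
Steady-state trough Cmin,ss = Cmax,ss·f ≈ 3.975 × 0.1873 ≈ 0.745 μg/mL.

0.7 μg/mL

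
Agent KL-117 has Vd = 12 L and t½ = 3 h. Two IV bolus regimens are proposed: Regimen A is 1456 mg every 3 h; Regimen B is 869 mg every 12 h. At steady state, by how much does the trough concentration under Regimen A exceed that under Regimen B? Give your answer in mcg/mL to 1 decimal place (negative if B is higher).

Regimen A: f = (1/2)^(3/3) ≈ 0.5000; Cmin,ss = (1456/12)·f/(1−f) ≈ 121.333 mcg/mL.
Regimen B: f = (1/2)^(12/3) ≈ 0.0625; Cmin,ss = (869/12)·f/(1−f) ≈ 4.828 mcg/mL.
Difference ≈ 121.333 − 4.828 ≈ 116.505 mcg/mL.

116.5 mcg/mL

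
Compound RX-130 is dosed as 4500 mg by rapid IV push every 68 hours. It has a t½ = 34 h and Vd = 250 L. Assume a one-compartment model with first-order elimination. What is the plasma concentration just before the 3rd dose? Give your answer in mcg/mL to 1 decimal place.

f = (1/2)^(τ/t½) = (1/2)^(68/34) ≈ 0.2500.
C₀ = D/Vd = 4500/250 ≈ 18.000 mcg/mL.
Before the 3rd dose, 2 doses have been given. Superposition: Cmin = C₀·(f + f²).
≈ 18.000 × (0.2500 + 0.0625) ≈ 18.000 × 0.3125 ≈ 5.625 mcg/mL.

5.6 mcg/mL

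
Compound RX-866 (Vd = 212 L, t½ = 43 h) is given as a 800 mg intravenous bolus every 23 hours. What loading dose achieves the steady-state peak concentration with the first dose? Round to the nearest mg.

f = (1/2)^(23/43) ≈ 0.690214; accumulation ratio R = 1/(1−f) ≈ 3.22803.
Loading dose to hit Cmax,ss on first dose: D_load = D_maint·R ≈ 800 × 3.22803 ≈ 2582.42 mg.

2582 mg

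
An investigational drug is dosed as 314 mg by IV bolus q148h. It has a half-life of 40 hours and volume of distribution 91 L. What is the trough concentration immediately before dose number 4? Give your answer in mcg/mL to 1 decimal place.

0.3 mcg/mL

f = (1/2)^(τ/t½) = (1/2)^(148/40) ≈ 0.0769.
C₀ = D/Vd = 314/91 ≈ 3.451 mcg/mL.
Before the 4th dose, 3 doses have been given. Superposition: Cmin = C₀·(f + f² + … + f^3).
≈ 3.451 × (0.0769 + 0.0059 + 0.0005) ≈ 3.451 × 0.0833 ≈ 0.287 mcg/mL.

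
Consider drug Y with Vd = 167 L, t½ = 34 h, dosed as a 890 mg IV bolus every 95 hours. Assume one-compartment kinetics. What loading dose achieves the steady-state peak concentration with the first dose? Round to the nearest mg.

1040 mg

f = (1/2)^(95/34) ≈ 0.144174; accumulation ratio R = 1/(1−f) ≈ 1.16846.
Loading dose to hit Cmax,ss on first dose: D_load = D_maint·R ≈ 890 × 1.16846 ≈ 1039.93 mg.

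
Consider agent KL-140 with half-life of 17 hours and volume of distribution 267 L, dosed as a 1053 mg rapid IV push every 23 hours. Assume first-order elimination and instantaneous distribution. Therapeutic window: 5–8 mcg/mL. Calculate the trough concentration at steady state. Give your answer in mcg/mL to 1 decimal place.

2.5 mcg/mL

Over one 23-h interval, 23/17 ≈ 1.3529 half-lives elapse, leaving f ≈ 0.3915 of each dose.
At steady state, accumulation factor R = 1/(1 − e^(−kτ)) ≈ 1.6434.
Single-dose peak C₀ = D/Vd = 1053/267 ≈ 3.944 mcg/mL.
Steady-state peak Cmax,ss = C₀·R ≈ 3.944 × 1.6434 ≈ 6.482 mcg/mL.
One interval later, Cmin,ss = Cmax,ss·e^(−kτ) ≈ 6.482 × 0.3915 ≈ 2.538 mcg/mL.
Trough 2.5 mcg/mL vs MEC 5 mcg/mL: subtherapeutic.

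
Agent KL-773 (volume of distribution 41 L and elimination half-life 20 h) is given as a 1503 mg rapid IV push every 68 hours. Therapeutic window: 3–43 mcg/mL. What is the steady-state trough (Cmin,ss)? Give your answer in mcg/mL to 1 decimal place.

k = ln2/t½ = ln2/20 ≈ 0.034657 h⁻¹; fraction remaining f = e^(−kτ) = e^(−0.034657×68) ≈ 0.0947.
Accumulation ratio R = 1/(1 − f) ≈ 1/0.9053 ≈ 1.1046.
Each bolus raises the concentration by D/Vd = 1503/41 ≈ 36.659 mcg/mL.
Cmax,ss = C₀/(1 − f) ≈ 36.659/0.9053 ≈ 40.494 mcg/mL.
Steady-state trough Cmin,ss = Cmax,ss·f ≈ 40.494 × 0.0947 ≈ 3.835 mcg/mL.
Trough 3.8 mcg/mL vs MEC 3 mcg/mL: adequate.

3.8 mcg/mL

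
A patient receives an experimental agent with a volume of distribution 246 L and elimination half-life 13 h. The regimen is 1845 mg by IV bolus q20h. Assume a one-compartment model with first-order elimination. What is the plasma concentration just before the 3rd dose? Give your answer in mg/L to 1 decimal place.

3.5 mg/L

f = (1/2)^(τ/t½) = (1/2)^(20/13) ≈ 0.3443.
C₀ = D/Vd = 1845/246 ≈ 7.500 mg/L.
Before the 3rd dose, 2 doses have been given. Superposition: Cmin = C₀·(f + f²).
≈ 7.500 × (0.3443 + 0.1185) ≈ 7.500 × 0.4628 ≈ 3.471 mg/L.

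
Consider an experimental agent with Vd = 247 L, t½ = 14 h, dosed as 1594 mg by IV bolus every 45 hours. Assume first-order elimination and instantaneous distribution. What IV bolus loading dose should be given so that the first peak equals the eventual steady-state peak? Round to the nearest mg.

1786 mg

f = (1/2)^(45/14) ≈ 0.107747; accumulation ratio R = 1/(1−f) ≈ 1.12076.
Loading dose to hit Cmax,ss on first dose: D_load = D_maint·R ≈ 1594 × 1.12076 ≈ 1786.49 mg.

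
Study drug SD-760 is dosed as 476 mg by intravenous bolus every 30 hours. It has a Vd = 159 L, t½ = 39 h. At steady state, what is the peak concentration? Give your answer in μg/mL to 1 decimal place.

7.2 μg/mL

τ/t½ = 30/39 ≈ 0.76923, so fraction remaining f = (1/2)^(30/39) ≈ 0.5867.
At steady state, accumulation factor R = 1/(1 − e^(−kτ)) ≈ 2.4195.
Each bolus raises the concentration by D/Vd = 476/159 ≈ 2.994 μg/mL.
Steady-state peak Cmax,ss = C₀·R ≈ 2.994 × 2.4195 ≈ 7.244 μg/mL.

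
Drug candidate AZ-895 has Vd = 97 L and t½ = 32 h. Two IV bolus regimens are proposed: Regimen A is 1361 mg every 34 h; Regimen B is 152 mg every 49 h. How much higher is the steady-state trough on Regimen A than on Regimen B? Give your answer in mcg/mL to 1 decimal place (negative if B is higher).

12.1 mcg/mL

Regimen A: f = (1/2)^(34/32) ≈ 0.4788; Cmin,ss = (1361/97)·f/(1−f) ≈ 12.890 mcg/mL.
Regimen B: f = (1/2)^(49/32) ≈ 0.3460; Cmin,ss = (152/97)·f/(1−f) ≈ 0.829 mcg/mL.
Difference ≈ 12.890 − 0.829 ≈ 12.061 mcg/mL.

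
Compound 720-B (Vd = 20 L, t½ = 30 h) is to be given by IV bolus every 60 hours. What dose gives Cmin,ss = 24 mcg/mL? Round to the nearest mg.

τ/t½ = 60/30 ≈ 2, so f = (1/2)^(60/30) ≈ 0.250000.
Cmin,ss = (D/Vd)·f/(1−f), so D = Cmin,ss·Vd·(1−f)/f.
D = 24 × 20 × (1−f)/f ≈ 24 × 20 × 3.00000 ≈ 1440.00 mg.

1440 mg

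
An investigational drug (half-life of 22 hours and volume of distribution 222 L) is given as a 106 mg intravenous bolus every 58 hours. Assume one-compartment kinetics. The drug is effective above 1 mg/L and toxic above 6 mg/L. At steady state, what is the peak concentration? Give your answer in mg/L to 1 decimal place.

0.6 mg/L

k = ln2/t½ = ln2/22 ≈ 0.031507 h⁻¹; fraction remaining f = e^(−kτ) = e^(−0.031507×58) ≈ 0.1608.
At steady state, accumulation factor R = 1/(1 − e^(−kτ)) ≈ 1.1916.
Single-dose peak C₀ = D/Vd = 106/222 ≈ 0.477 mg/L.
Cmax,ss = C₀/(1 − f) ≈ 0.477/0.8392 ≈ 0.568 mg/L.
Peak 0.6 mg/L vs MTC 6 mg/L: below toxic threshold.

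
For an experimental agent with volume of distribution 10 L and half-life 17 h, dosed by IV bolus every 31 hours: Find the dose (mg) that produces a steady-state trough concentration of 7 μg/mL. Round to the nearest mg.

τ/t½ = 31/17 ≈ 1.8235, so f = (1/2)^(31/17) ≈ 0.282529.
Cmin,ss = (D/Vd)·f/(1−f), so D = Cmin,ss·Vd·(1−f)/f.
D = 7 × 10 × (1−f)/f ≈ 7 × 10 × 2.53946 ≈ 177.76 mg.

178 mg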